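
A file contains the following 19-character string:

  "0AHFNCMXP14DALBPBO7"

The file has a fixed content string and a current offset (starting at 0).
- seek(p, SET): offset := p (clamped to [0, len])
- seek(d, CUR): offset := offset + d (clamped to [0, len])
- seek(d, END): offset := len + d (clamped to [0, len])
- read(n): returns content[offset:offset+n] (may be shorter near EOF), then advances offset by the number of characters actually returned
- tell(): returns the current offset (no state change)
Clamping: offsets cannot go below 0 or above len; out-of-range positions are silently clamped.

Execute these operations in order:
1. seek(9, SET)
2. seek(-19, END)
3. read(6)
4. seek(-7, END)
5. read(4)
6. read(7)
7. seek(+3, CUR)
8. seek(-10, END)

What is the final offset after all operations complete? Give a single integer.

After 1 (seek(9, SET)): offset=9
After 2 (seek(-19, END)): offset=0
After 3 (read(6)): returned '0AHFNC', offset=6
After 4 (seek(-7, END)): offset=12
After 5 (read(4)): returned 'ALBP', offset=16
After 6 (read(7)): returned 'BO7', offset=19
After 7 (seek(+3, CUR)): offset=19
After 8 (seek(-10, END)): offset=9

Answer: 9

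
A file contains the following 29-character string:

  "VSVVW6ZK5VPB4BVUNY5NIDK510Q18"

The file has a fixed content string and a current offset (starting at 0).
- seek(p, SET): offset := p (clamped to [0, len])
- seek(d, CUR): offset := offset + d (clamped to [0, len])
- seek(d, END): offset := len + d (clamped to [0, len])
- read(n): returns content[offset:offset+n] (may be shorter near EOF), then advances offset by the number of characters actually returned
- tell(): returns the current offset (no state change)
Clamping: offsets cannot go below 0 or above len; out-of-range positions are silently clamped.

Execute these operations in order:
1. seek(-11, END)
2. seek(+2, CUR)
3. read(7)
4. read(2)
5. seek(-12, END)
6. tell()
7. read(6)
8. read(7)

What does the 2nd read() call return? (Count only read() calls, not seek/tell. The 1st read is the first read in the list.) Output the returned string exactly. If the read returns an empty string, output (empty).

After 1 (seek(-11, END)): offset=18
After 2 (seek(+2, CUR)): offset=20
After 3 (read(7)): returned 'IDK510Q', offset=27
After 4 (read(2)): returned '18', offset=29
After 5 (seek(-12, END)): offset=17
After 6 (tell()): offset=17
After 7 (read(6)): returned 'Y5NIDK', offset=23
After 8 (read(7)): returned '510Q18', offset=29

Answer: 18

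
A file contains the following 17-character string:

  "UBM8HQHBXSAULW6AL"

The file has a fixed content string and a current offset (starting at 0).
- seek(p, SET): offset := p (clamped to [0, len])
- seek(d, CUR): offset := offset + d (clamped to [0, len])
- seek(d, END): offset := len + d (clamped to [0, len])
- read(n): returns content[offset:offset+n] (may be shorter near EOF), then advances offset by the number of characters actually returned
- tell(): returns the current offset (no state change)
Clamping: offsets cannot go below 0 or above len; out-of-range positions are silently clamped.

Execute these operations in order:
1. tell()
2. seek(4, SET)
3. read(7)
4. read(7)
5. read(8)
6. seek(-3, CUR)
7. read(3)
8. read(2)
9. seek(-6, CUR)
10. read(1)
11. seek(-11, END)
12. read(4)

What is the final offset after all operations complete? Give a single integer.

After 1 (tell()): offset=0
After 2 (seek(4, SET)): offset=4
After 3 (read(7)): returned 'HQHBXSA', offset=11
After 4 (read(7)): returned 'ULW6AL', offset=17
After 5 (read(8)): returned '', offset=17
After 6 (seek(-3, CUR)): offset=14
After 7 (read(3)): returned '6AL', offset=17
After 8 (read(2)): returned '', offset=17
After 9 (seek(-6, CUR)): offset=11
After 10 (read(1)): returned 'U', offset=12
After 11 (seek(-11, END)): offset=6
After 12 (read(4)): returned 'HBXS', offset=10

Answer: 10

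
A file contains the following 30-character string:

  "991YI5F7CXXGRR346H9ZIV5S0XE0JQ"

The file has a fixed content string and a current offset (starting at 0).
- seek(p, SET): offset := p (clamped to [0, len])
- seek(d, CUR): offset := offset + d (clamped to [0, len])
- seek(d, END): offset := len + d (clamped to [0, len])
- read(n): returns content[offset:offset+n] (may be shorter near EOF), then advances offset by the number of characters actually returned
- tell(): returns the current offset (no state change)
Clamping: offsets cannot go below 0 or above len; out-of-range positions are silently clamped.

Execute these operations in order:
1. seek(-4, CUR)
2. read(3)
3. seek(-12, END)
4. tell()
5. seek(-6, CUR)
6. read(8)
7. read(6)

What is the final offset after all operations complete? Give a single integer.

After 1 (seek(-4, CUR)): offset=0
After 2 (read(3)): returned '991', offset=3
After 3 (seek(-12, END)): offset=18
After 4 (tell()): offset=18
After 5 (seek(-6, CUR)): offset=12
After 6 (read(8)): returned 'RR346H9Z', offset=20
After 7 (read(6)): returned 'IV5S0X', offset=26

Answer: 26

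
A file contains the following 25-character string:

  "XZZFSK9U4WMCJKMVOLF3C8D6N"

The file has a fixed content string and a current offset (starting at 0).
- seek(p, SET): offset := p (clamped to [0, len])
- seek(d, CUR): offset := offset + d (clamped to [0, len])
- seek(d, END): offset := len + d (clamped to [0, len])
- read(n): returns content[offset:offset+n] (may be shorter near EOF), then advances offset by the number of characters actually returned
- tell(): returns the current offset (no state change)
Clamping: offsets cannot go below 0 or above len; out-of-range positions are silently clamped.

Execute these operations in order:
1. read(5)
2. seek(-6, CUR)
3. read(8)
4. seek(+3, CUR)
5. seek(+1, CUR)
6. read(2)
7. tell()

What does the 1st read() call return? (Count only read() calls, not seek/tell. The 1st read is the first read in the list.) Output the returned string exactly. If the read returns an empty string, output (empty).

Answer: XZZFS

Derivation:
After 1 (read(5)): returned 'XZZFS', offset=5
After 2 (seek(-6, CUR)): offset=0
After 3 (read(8)): returned 'XZZFSK9U', offset=8
After 4 (seek(+3, CUR)): offset=11
After 5 (seek(+1, CUR)): offset=12
After 6 (read(2)): returned 'JK', offset=14
After 7 (tell()): offset=14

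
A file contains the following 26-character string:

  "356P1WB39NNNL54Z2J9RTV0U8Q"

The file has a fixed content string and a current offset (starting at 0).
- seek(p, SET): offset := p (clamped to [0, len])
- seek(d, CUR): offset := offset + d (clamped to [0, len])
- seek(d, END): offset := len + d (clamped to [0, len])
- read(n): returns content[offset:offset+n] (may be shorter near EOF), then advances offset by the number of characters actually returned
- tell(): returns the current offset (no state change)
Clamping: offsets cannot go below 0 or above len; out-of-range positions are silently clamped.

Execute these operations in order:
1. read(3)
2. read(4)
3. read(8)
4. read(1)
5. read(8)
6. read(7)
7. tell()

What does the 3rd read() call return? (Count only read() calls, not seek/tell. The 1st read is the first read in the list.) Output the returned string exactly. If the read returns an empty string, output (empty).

Answer: 39NNNL54

Derivation:
After 1 (read(3)): returned '356', offset=3
After 2 (read(4)): returned 'P1WB', offset=7
After 3 (read(8)): returned '39NNNL54', offset=15
After 4 (read(1)): returned 'Z', offset=16
After 5 (read(8)): returned '2J9RTV0U', offset=24
After 6 (read(7)): returned '8Q', offset=26
After 7 (tell()): offset=26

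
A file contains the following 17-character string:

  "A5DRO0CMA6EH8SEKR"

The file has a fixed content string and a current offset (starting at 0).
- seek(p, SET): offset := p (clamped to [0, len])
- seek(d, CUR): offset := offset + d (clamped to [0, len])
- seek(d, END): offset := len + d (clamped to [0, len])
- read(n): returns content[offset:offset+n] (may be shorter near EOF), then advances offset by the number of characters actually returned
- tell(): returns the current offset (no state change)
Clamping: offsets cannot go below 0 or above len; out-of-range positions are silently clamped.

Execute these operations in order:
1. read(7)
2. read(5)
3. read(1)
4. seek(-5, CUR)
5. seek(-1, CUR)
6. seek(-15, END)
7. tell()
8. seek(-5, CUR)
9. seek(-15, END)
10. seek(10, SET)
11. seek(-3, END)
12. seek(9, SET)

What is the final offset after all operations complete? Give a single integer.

After 1 (read(7)): returned 'A5DRO0C', offset=7
After 2 (read(5)): returned 'MA6EH', offset=12
After 3 (read(1)): returned '8', offset=13
After 4 (seek(-5, CUR)): offset=8
After 5 (seek(-1, CUR)): offset=7
After 6 (seek(-15, END)): offset=2
After 7 (tell()): offset=2
After 8 (seek(-5, CUR)): offset=0
After 9 (seek(-15, END)): offset=2
After 10 (seek(10, SET)): offset=10
After 11 (seek(-3, END)): offset=14
After 12 (seek(9, SET)): offset=9

Answer: 9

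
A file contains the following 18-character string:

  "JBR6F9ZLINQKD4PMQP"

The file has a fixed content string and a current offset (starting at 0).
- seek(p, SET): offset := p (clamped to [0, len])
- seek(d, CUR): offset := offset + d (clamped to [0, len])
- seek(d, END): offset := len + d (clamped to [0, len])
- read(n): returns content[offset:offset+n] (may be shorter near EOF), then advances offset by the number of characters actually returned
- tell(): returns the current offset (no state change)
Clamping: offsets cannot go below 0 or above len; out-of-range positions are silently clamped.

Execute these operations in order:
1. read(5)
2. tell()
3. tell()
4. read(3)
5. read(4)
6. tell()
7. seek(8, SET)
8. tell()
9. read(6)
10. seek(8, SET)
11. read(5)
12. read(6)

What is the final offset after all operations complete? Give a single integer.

Answer: 18

Derivation:
After 1 (read(5)): returned 'JBR6F', offset=5
After 2 (tell()): offset=5
After 3 (tell()): offset=5
After 4 (read(3)): returned '9ZL', offset=8
After 5 (read(4)): returned 'INQK', offset=12
After 6 (tell()): offset=12
After 7 (seek(8, SET)): offset=8
After 8 (tell()): offset=8
After 9 (read(6)): returned 'INQKD4', offset=14
After 10 (seek(8, SET)): offset=8
After 11 (read(5)): returned 'INQKD', offset=13
After 12 (read(6)): returned '4PMQP', offset=18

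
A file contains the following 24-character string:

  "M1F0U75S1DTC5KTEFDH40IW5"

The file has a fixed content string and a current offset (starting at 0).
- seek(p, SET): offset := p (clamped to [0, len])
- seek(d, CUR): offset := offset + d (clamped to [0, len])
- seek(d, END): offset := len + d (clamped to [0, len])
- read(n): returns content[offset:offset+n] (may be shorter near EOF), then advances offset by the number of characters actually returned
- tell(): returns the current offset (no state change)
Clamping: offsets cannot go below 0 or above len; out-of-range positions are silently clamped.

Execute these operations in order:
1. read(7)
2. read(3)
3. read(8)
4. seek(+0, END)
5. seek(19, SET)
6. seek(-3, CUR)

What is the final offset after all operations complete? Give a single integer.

Answer: 16

Derivation:
After 1 (read(7)): returned 'M1F0U75', offset=7
After 2 (read(3)): returned 'S1D', offset=10
After 3 (read(8)): returned 'TC5KTEFD', offset=18
After 4 (seek(+0, END)): offset=24
After 5 (seek(19, SET)): offset=19
After 6 (seek(-3, CUR)): offset=16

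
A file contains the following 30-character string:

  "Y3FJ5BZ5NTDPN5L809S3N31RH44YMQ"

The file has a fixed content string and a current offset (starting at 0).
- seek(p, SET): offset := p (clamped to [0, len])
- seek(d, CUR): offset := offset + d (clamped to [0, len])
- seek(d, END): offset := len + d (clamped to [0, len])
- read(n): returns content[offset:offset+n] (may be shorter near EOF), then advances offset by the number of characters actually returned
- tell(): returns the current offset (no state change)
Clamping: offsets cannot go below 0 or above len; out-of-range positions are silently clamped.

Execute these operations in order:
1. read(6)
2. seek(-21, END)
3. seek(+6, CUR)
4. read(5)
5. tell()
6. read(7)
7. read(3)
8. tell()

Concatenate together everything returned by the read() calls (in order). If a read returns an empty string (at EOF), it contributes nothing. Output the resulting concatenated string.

After 1 (read(6)): returned 'Y3FJ5B', offset=6
After 2 (seek(-21, END)): offset=9
After 3 (seek(+6, CUR)): offset=15
After 4 (read(5)): returned '809S3', offset=20
After 5 (tell()): offset=20
After 6 (read(7)): returned 'N31RH44', offset=27
After 7 (read(3)): returned 'YMQ', offset=30
After 8 (tell()): offset=30

Answer: Y3FJ5B809S3N31RH44YMQ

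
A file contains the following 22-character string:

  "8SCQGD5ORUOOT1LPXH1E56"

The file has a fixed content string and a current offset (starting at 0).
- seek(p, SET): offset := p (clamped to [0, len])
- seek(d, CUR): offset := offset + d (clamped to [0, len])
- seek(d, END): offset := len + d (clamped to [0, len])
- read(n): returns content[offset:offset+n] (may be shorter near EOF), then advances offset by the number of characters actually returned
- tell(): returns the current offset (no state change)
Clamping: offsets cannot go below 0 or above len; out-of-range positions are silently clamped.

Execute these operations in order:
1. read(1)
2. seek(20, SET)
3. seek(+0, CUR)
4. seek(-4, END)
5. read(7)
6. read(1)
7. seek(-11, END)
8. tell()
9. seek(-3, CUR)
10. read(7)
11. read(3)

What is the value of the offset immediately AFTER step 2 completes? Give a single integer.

After 1 (read(1)): returned '8', offset=1
After 2 (seek(20, SET)): offset=20

Answer: 20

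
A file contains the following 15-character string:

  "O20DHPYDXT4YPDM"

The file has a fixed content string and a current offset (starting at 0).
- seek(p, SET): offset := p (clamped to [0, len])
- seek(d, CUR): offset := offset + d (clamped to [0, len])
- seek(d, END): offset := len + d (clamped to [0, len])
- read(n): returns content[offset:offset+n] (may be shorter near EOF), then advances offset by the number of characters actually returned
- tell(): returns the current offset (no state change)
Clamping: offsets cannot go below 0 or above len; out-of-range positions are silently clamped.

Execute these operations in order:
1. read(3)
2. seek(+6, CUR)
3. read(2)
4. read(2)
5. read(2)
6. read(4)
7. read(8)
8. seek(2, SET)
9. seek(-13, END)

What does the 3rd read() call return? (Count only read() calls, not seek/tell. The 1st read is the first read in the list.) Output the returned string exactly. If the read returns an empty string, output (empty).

Answer: YP

Derivation:
After 1 (read(3)): returned 'O20', offset=3
After 2 (seek(+6, CUR)): offset=9
After 3 (read(2)): returned 'T4', offset=11
After 4 (read(2)): returned 'YP', offset=13
After 5 (read(2)): returned 'DM', offset=15
After 6 (read(4)): returned '', offset=15
After 7 (read(8)): returned '', offset=15
After 8 (seek(2, SET)): offset=2
After 9 (seek(-13, END)): offset=2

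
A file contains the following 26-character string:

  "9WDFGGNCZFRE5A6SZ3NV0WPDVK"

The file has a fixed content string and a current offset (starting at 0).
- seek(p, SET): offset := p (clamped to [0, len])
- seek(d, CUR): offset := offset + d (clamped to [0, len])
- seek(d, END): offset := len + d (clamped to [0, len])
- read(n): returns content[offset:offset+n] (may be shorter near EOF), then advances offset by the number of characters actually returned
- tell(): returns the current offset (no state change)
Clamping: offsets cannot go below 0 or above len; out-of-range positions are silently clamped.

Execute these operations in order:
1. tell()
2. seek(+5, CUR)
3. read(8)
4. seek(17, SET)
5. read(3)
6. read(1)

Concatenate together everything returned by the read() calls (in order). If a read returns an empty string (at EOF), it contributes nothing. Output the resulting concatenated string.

After 1 (tell()): offset=0
After 2 (seek(+5, CUR)): offset=5
After 3 (read(8)): returned 'GNCZFRE5', offset=13
After 4 (seek(17, SET)): offset=17
After 5 (read(3)): returned '3NV', offset=20
After 6 (read(1)): returned '0', offset=21

Answer: GNCZFRE53NV0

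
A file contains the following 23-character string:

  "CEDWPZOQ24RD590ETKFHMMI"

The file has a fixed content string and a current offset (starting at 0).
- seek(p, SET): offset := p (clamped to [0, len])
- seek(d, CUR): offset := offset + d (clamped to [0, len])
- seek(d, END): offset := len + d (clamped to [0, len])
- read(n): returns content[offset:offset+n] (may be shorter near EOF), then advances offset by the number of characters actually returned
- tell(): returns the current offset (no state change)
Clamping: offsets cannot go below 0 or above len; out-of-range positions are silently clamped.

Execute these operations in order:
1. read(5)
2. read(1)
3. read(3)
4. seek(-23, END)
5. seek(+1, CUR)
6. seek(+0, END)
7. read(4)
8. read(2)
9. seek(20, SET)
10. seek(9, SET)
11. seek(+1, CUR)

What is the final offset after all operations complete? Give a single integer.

Answer: 10

Derivation:
After 1 (read(5)): returned 'CEDWP', offset=5
After 2 (read(1)): returned 'Z', offset=6
After 3 (read(3)): returned 'OQ2', offset=9
After 4 (seek(-23, END)): offset=0
After 5 (seek(+1, CUR)): offset=1
After 6 (seek(+0, END)): offset=23
After 7 (read(4)): returned '', offset=23
After 8 (read(2)): returned '', offset=23
After 9 (seek(20, SET)): offset=20
After 10 (seek(9, SET)): offset=9
After 11 (seek(+1, CUR)): offset=10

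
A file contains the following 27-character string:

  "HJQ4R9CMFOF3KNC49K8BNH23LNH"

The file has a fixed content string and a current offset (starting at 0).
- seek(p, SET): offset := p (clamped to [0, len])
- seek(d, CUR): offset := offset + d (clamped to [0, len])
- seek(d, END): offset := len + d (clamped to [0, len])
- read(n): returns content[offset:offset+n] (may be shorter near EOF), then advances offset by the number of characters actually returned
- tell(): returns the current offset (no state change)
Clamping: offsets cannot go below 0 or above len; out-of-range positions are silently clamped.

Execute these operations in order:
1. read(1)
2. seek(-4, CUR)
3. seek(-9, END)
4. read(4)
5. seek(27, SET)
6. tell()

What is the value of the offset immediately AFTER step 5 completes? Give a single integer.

After 1 (read(1)): returned 'H', offset=1
After 2 (seek(-4, CUR)): offset=0
After 3 (seek(-9, END)): offset=18
After 4 (read(4)): returned '8BNH', offset=22
After 5 (seek(27, SET)): offset=27

Answer: 27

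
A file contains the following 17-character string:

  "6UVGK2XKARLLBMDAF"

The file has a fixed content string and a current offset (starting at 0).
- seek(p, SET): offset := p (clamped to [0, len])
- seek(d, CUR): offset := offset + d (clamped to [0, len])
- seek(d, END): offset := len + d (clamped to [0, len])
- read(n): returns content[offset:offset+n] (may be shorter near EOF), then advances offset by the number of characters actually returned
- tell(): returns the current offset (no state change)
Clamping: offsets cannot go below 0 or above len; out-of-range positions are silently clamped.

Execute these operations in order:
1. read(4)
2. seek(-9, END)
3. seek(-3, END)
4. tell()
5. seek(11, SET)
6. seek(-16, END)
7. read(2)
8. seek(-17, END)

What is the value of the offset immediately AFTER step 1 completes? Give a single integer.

After 1 (read(4)): returned '6UVG', offset=4

Answer: 4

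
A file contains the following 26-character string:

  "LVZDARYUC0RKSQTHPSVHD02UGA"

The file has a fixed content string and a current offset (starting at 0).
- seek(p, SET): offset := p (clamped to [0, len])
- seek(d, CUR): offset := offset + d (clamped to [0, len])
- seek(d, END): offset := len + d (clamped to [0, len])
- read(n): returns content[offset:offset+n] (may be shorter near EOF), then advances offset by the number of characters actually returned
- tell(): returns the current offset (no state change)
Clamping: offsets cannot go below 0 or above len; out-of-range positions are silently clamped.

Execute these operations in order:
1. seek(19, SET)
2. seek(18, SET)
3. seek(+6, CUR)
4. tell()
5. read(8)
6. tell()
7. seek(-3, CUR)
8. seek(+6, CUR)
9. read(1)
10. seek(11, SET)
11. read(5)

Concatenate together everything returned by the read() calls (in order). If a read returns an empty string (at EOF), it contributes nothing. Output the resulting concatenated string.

Answer: GAKSQTH

Derivation:
After 1 (seek(19, SET)): offset=19
After 2 (seek(18, SET)): offset=18
After 3 (seek(+6, CUR)): offset=24
After 4 (tell()): offset=24
After 5 (read(8)): returned 'GA', offset=26
After 6 (tell()): offset=26
After 7 (seek(-3, CUR)): offset=23
After 8 (seek(+6, CUR)): offset=26
After 9 (read(1)): returned '', offset=26
After 10 (seek(11, SET)): offset=11
After 11 (read(5)): returned 'KSQTH', offset=16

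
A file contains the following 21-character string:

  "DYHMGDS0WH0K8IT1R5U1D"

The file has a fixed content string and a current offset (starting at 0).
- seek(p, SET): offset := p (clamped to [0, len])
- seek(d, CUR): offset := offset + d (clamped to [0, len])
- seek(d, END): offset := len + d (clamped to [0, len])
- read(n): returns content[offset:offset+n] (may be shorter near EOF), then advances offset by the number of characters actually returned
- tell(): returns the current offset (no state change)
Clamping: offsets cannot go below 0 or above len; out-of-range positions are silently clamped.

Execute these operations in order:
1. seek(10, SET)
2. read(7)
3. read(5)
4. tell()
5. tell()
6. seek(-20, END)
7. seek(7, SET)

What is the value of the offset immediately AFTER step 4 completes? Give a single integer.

After 1 (seek(10, SET)): offset=10
After 2 (read(7)): returned '0K8IT1R', offset=17
After 3 (read(5)): returned '5U1D', offset=21
After 4 (tell()): offset=21

Answer: 21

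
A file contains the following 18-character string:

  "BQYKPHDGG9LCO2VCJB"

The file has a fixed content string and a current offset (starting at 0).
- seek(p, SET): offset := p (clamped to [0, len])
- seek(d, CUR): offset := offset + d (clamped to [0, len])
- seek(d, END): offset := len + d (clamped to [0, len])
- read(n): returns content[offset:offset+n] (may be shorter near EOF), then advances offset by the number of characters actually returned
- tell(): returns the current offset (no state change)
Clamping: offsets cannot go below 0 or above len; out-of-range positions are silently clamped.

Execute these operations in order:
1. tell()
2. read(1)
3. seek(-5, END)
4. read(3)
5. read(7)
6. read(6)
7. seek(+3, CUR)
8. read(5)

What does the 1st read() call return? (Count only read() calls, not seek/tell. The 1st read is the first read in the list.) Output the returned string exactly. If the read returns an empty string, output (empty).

After 1 (tell()): offset=0
After 2 (read(1)): returned 'B', offset=1
After 3 (seek(-5, END)): offset=13
After 4 (read(3)): returned '2VC', offset=16
After 5 (read(7)): returned 'JB', offset=18
After 6 (read(6)): returned '', offset=18
After 7 (seek(+3, CUR)): offset=18
After 8 (read(5)): returned '', offset=18

Answer: B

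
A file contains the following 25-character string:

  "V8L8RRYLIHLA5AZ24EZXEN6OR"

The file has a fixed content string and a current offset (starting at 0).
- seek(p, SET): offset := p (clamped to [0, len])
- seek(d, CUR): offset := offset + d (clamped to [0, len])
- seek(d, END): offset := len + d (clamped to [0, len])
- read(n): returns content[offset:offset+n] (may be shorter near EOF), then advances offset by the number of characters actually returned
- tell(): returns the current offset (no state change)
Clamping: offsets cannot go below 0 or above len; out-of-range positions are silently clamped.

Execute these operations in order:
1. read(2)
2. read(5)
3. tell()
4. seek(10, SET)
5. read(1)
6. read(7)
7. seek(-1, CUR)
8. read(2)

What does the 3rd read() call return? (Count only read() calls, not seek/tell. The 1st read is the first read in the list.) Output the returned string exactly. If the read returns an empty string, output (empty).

After 1 (read(2)): returned 'V8', offset=2
After 2 (read(5)): returned 'L8RRY', offset=7
After 3 (tell()): offset=7
After 4 (seek(10, SET)): offset=10
After 5 (read(1)): returned 'L', offset=11
After 6 (read(7)): returned 'A5AZ24E', offset=18
After 7 (seek(-1, CUR)): offset=17
After 8 (read(2)): returned 'EZ', offset=19

Answer: L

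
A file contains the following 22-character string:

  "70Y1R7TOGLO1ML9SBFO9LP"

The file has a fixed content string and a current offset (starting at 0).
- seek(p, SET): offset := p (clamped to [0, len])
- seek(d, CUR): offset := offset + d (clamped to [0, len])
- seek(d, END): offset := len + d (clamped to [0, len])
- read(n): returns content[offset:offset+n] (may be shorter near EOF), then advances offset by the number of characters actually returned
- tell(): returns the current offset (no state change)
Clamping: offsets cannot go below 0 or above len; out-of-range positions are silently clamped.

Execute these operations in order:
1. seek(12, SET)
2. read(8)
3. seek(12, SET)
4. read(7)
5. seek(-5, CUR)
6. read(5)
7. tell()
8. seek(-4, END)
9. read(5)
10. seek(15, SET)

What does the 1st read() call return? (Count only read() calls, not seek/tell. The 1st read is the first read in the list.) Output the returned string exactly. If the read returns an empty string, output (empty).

After 1 (seek(12, SET)): offset=12
After 2 (read(8)): returned 'ML9SBFO9', offset=20
After 3 (seek(12, SET)): offset=12
After 4 (read(7)): returned 'ML9SBFO', offset=19
After 5 (seek(-5, CUR)): offset=14
After 6 (read(5)): returned '9SBFO', offset=19
After 7 (tell()): offset=19
After 8 (seek(-4, END)): offset=18
After 9 (read(5)): returned 'O9LP', offset=22
After 10 (seek(15, SET)): offset=15

Answer: ML9SBFO9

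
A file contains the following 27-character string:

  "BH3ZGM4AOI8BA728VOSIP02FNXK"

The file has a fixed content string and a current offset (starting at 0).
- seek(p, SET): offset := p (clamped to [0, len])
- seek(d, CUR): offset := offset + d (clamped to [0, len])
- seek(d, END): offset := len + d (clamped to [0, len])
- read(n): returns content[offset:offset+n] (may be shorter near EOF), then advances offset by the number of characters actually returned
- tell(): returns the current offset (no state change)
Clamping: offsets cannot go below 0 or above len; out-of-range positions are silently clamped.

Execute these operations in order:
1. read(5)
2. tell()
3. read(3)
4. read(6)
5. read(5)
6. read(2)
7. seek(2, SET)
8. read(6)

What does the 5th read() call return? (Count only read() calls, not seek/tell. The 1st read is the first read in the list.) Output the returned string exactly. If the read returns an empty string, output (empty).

After 1 (read(5)): returned 'BH3ZG', offset=5
After 2 (tell()): offset=5
After 3 (read(3)): returned 'M4A', offset=8
After 4 (read(6)): returned 'OI8BA7', offset=14
After 5 (read(5)): returned '28VOS', offset=19
After 6 (read(2)): returned 'IP', offset=21
After 7 (seek(2, SET)): offset=2
After 8 (read(6)): returned '3ZGM4A', offset=8

Answer: IP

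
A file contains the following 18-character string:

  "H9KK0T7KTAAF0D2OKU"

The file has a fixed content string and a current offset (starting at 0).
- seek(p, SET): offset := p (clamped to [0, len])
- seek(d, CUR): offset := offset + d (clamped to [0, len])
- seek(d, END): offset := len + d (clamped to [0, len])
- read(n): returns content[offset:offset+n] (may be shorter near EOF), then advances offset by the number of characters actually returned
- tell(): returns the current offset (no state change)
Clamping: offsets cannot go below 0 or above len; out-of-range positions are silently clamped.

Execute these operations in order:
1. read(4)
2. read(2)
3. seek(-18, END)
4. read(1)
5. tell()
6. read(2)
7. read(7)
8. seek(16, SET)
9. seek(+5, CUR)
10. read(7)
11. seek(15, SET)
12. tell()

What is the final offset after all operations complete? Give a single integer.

Answer: 15

Derivation:
After 1 (read(4)): returned 'H9KK', offset=4
After 2 (read(2)): returned '0T', offset=6
After 3 (seek(-18, END)): offset=0
After 4 (read(1)): returned 'H', offset=1
After 5 (tell()): offset=1
After 6 (read(2)): returned '9K', offset=3
After 7 (read(7)): returned 'K0T7KTA', offset=10
After 8 (seek(16, SET)): offset=16
After 9 (seek(+5, CUR)): offset=18
After 10 (read(7)): returned '', offset=18
After 11 (seek(15, SET)): offset=15
After 12 (tell()): offset=15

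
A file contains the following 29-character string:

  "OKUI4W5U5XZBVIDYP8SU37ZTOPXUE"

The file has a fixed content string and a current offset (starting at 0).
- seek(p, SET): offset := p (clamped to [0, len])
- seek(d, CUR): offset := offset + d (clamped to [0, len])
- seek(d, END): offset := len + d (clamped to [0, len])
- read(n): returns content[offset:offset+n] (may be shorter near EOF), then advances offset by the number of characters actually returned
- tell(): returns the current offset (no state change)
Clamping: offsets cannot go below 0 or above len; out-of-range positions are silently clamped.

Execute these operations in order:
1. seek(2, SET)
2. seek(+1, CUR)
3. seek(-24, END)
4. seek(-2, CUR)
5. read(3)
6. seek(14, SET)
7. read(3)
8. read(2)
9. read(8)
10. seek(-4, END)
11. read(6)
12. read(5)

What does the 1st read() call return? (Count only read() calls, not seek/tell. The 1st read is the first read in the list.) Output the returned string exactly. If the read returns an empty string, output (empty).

After 1 (seek(2, SET)): offset=2
After 2 (seek(+1, CUR)): offset=3
After 3 (seek(-24, END)): offset=5
After 4 (seek(-2, CUR)): offset=3
After 5 (read(3)): returned 'I4W', offset=6
After 6 (seek(14, SET)): offset=14
After 7 (read(3)): returned 'DYP', offset=17
After 8 (read(2)): returned '8S', offset=19
After 9 (read(8)): returned 'U37ZTOPX', offset=27
After 10 (seek(-4, END)): offset=25
After 11 (read(6)): returned 'PXUE', offset=29
After 12 (read(5)): returned '', offset=29

Answer: I4W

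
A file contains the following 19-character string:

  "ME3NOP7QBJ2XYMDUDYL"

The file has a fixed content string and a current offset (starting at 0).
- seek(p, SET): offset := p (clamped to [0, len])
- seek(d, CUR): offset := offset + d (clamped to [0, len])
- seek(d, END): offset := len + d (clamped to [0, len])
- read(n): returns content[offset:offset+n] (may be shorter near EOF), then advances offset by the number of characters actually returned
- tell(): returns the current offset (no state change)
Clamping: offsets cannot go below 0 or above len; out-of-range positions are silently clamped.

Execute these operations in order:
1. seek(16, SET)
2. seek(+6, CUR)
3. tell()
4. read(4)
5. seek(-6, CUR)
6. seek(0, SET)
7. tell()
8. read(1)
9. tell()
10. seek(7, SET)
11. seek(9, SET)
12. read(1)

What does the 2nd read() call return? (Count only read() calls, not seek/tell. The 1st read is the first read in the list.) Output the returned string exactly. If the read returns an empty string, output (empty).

After 1 (seek(16, SET)): offset=16
After 2 (seek(+6, CUR)): offset=19
After 3 (tell()): offset=19
After 4 (read(4)): returned '', offset=19
After 5 (seek(-6, CUR)): offset=13
After 6 (seek(0, SET)): offset=0
After 7 (tell()): offset=0
After 8 (read(1)): returned 'M', offset=1
After 9 (tell()): offset=1
After 10 (seek(7, SET)): offset=7
After 11 (seek(9, SET)): offset=9
After 12 (read(1)): returned 'J', offset=10

Answer: M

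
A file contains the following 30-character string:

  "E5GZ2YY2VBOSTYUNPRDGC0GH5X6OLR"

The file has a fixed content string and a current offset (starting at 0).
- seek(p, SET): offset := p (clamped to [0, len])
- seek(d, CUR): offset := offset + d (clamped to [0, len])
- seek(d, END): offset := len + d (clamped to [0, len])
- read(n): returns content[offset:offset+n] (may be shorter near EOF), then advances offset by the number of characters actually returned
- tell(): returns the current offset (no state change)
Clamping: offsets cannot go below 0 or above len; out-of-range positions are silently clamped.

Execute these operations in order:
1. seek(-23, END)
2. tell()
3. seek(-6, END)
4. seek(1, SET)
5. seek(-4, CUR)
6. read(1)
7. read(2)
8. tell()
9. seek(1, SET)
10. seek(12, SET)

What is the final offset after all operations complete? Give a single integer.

After 1 (seek(-23, END)): offset=7
After 2 (tell()): offset=7
After 3 (seek(-6, END)): offset=24
After 4 (seek(1, SET)): offset=1
After 5 (seek(-4, CUR)): offset=0
After 6 (read(1)): returned 'E', offset=1
After 7 (read(2)): returned '5G', offset=3
After 8 (tell()): offset=3
After 9 (seek(1, SET)): offset=1
After 10 (seek(12, SET)): offset=12

Answer: 12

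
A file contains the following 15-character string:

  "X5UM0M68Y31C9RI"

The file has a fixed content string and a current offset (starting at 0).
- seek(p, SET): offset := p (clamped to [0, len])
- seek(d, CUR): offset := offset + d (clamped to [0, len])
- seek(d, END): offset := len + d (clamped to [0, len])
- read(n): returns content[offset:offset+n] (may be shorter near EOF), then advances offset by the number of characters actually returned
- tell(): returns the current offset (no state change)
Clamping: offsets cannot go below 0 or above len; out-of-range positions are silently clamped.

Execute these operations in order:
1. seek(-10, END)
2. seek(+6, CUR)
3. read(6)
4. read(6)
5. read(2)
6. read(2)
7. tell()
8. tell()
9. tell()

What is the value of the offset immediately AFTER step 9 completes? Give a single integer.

Answer: 15

Derivation:
After 1 (seek(-10, END)): offset=5
After 2 (seek(+6, CUR)): offset=11
After 3 (read(6)): returned 'C9RI', offset=15
After 4 (read(6)): returned '', offset=15
After 5 (read(2)): returned '', offset=15
After 6 (read(2)): returned '', offset=15
After 7 (tell()): offset=15
After 8 (tell()): offset=15
After 9 (tell()): offset=15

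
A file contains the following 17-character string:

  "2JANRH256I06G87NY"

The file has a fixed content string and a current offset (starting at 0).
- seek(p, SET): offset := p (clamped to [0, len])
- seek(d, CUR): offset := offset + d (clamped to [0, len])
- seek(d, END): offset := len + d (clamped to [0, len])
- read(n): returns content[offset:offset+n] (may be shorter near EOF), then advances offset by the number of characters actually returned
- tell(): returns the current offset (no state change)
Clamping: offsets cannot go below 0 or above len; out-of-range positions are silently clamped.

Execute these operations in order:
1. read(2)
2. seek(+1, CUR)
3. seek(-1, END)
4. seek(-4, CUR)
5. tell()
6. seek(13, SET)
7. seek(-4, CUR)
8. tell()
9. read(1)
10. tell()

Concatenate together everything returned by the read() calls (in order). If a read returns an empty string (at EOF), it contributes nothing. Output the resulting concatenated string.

Answer: 2JI

Derivation:
After 1 (read(2)): returned '2J', offset=2
After 2 (seek(+1, CUR)): offset=3
After 3 (seek(-1, END)): offset=16
After 4 (seek(-4, CUR)): offset=12
After 5 (tell()): offset=12
After 6 (seek(13, SET)): offset=13
After 7 (seek(-4, CUR)): offset=9
After 8 (tell()): offset=9
After 9 (read(1)): returned 'I', offset=10
After 10 (tell()): offset=10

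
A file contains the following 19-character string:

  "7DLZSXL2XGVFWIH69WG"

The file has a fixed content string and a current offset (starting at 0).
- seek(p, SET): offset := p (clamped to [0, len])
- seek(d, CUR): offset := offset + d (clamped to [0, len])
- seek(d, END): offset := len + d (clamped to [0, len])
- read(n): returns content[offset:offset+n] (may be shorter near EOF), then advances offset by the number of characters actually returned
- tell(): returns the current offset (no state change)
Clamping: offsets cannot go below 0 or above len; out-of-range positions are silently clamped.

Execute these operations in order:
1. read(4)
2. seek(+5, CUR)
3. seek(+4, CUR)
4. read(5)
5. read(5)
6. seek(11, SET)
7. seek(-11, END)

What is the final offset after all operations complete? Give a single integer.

Answer: 8

Derivation:
After 1 (read(4)): returned '7DLZ', offset=4
After 2 (seek(+5, CUR)): offset=9
After 3 (seek(+4, CUR)): offset=13
After 4 (read(5)): returned 'IH69W', offset=18
After 5 (read(5)): returned 'G', offset=19
After 6 (seek(11, SET)): offset=11
After 7 (seek(-11, END)): offset=8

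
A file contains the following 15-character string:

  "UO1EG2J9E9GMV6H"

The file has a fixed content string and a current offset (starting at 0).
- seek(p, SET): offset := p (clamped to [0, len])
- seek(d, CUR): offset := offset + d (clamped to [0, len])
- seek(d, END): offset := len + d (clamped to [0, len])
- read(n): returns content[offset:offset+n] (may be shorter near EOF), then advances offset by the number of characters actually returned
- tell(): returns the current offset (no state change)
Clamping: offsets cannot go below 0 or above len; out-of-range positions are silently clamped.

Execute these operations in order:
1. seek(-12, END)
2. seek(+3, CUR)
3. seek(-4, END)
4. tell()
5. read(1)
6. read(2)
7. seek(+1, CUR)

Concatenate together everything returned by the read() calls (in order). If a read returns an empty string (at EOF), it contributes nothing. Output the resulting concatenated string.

After 1 (seek(-12, END)): offset=3
After 2 (seek(+3, CUR)): offset=6
After 3 (seek(-4, END)): offset=11
After 4 (tell()): offset=11
After 5 (read(1)): returned 'M', offset=12
After 6 (read(2)): returned 'V6', offset=14
After 7 (seek(+1, CUR)): offset=15

Answer: MV6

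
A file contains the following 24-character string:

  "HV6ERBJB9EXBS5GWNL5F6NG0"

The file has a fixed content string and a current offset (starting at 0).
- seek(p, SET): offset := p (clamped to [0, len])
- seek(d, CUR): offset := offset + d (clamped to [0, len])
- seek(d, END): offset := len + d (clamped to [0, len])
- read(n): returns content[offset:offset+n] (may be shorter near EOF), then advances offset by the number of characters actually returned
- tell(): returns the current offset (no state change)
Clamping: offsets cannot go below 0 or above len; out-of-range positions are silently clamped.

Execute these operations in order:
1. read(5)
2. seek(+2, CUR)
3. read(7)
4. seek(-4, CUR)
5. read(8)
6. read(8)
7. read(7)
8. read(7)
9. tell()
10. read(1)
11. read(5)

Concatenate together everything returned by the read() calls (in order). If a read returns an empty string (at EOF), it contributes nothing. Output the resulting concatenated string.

Answer: HV6ERB9EXBS5XBS5GWNL5F6NG0

Derivation:
After 1 (read(5)): returned 'HV6ER', offset=5
After 2 (seek(+2, CUR)): offset=7
After 3 (read(7)): returned 'B9EXBS5', offset=14
After 4 (seek(-4, CUR)): offset=10
After 5 (read(8)): returned 'XBS5GWNL', offset=18
After 6 (read(8)): returned '5F6NG0', offset=24
After 7 (read(7)): returned '', offset=24
After 8 (read(7)): returned '', offset=24
After 9 (tell()): offset=24
After 10 (read(1)): returned '', offset=24
After 11 (read(5)): returned '', offset=24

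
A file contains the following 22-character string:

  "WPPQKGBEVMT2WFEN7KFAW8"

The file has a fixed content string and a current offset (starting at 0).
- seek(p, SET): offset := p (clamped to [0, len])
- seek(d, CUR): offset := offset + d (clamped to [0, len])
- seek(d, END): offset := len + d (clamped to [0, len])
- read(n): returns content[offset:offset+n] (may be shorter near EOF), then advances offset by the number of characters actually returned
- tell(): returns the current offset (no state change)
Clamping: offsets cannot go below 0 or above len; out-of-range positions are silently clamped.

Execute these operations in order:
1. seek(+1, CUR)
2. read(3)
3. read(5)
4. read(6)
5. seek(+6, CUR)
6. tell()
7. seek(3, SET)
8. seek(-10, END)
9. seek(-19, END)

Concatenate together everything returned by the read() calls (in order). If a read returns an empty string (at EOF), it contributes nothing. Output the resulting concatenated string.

Answer: PPQKGBEVMT2WFE

Derivation:
After 1 (seek(+1, CUR)): offset=1
After 2 (read(3)): returned 'PPQ', offset=4
After 3 (read(5)): returned 'KGBEV', offset=9
After 4 (read(6)): returned 'MT2WFE', offset=15
After 5 (seek(+6, CUR)): offset=21
After 6 (tell()): offset=21
After 7 (seek(3, SET)): offset=3
After 8 (seek(-10, END)): offset=12
After 9 (seek(-19, END)): offset=3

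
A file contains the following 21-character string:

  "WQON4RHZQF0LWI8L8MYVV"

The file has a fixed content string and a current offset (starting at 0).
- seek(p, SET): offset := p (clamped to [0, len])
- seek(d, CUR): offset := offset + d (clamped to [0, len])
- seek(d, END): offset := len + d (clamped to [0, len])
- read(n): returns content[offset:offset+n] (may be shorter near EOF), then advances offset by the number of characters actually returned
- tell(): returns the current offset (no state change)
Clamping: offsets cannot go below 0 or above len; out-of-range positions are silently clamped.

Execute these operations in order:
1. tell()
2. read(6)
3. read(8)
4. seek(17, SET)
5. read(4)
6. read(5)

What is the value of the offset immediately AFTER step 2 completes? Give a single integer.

After 1 (tell()): offset=0
After 2 (read(6)): returned 'WQON4R', offset=6

Answer: 6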